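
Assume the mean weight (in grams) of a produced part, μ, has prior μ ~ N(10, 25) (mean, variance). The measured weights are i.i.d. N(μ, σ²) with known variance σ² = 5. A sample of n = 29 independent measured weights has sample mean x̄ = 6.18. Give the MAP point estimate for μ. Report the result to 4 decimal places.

n = 29, x̄ = 6.18.
For a Normal prior and Normal likelihood with known variance, the posterior is Normal; its mode equals its mean, the precision-weighted average.
Prior precision 1/σ₀² = 1/25 = 0.04; data precision n/σ² = 29/5 = 5.8.
μ̂ = (0.04·10 + 5.8·6.18) / (0.04 + 5.8) = 36.244/5.84 = 9061/1460 ≈ 6.2062.

μ̂_MAP = 6.2062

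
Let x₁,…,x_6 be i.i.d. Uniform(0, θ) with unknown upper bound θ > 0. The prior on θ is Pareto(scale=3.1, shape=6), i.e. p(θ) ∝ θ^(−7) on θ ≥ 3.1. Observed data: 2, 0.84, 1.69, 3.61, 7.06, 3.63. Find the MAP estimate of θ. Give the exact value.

θ̂_MAP = 7.06

The Uniform(0, θ) likelihood is θ^(−n) for θ ≥ max(xᵢ), zero otherwise. Here max(xᵢ) = 7.06.
Posterior ∝ θ^(−7) · θ^(−6) = θ^(−13) on θ ≥ max(3.1, 7.06) = 7.06.
This density is strictly decreasing in θ, so the posterior mode lies at the lower boundary of the support.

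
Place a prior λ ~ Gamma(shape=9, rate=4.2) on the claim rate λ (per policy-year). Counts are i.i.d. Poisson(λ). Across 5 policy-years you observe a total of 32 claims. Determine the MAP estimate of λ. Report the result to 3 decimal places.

λ̂_MAP = 4.348

Σxᵢ = 32, n = 5.
Posterior ∝ λ^8e^(−4.2λ) · λ^32e^(−5λ) = λ^40e^(−9.2λ), i.e. Gamma(shape=41, rate=9.2).
The mode of a Gamma(a, b) with a ≥ 1 (shape–rate) is (a−1)/b = 40/9.2 ≈ 4.348.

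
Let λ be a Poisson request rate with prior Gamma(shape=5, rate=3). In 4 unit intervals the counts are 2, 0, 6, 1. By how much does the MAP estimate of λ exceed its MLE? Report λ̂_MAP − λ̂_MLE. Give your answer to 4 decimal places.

Σxᵢ = 9. Posterior is Gamma(14, 7); MAP = (14−1)/7 = 13/7 ≈ 1.85714.
MLE = x̄ = 9/4 ≈ 2.25000.
Difference = 13/7 − 9/4 = -11/28 ≈ -0.3929.

MAP − MLE = -0.3929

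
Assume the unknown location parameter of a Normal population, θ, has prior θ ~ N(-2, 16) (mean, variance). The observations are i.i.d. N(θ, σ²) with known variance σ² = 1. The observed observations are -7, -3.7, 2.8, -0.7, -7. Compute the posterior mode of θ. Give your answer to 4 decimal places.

θ̂_MAP = -3.1062

n = 5; x̄ = ((-7) + (-3.7) + 2.8 + (-0.7) + (-7))/5 = -15.6/5 = -3.12.
For a Normal prior and Normal likelihood with known variance, the posterior is Normal; its mode equals its mean, the precision-weighted average.
Prior precision 1/σ₀² = 1/16 = 0.0625; data precision n/σ² = 5/1 = 5.
θ̂ = (0.0625·(-2) + 5·(-3.12)) / (0.0625 + 5) = (-15.725)/5.0625 = -1258/405 ≈ -3.1062.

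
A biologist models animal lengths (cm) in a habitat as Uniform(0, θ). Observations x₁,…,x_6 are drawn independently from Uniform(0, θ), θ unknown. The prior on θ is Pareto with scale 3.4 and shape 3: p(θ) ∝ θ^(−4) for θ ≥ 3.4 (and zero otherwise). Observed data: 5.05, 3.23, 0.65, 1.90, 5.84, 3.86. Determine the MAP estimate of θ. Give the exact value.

θ̂_MAP = 5.84

The Uniform(0, θ) likelihood is θ^(−n) for θ ≥ max(xᵢ), zero otherwise. Here max(xᵢ) = 5.84.
Posterior ∝ θ^(−4) · θ^(−6) = θ^(−10) on θ ≥ max(3.4, 5.84) = 5.84.
This density is strictly decreasing in θ, so the posterior mode lies at the lower boundary of the support.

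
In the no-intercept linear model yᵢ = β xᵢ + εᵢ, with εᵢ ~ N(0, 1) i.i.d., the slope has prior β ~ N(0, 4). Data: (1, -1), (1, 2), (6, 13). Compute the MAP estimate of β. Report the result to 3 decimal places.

log p(β | y) = −Σ(yᵢ − βxᵢ)²/(2·1) − β²/(2·4) + const.
Setting the derivative to zero: Σxᵢ(yᵢ − βxᵢ)/1 − β/4 = 0, so β = Σxᵢyᵢ / (Σxᵢ² + σ²/τ²).
Σxᵢyᵢ = 1·(-1) + 1·2 + 6·13 = 79; Σxᵢ² = 38; σ²/τ² = 0.25.
β̂_MAP = 79 / (38 + 0.25) = 79/38.25 ≈ 2.065.

β̂_MAP = 2.065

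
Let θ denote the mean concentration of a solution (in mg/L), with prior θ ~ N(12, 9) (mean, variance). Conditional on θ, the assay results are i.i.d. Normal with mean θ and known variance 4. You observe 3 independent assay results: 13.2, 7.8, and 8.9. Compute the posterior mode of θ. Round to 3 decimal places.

n = 3; x̄ = (13.2 + 7.8 + 8.9)/3 = 29.9/3 = 299/30 ≈ 9.9667.
For a Normal prior and Normal likelihood with known variance, the posterior is Normal; its mode equals its mean, the precision-weighted average.
Prior precision 1/σ₀² = 1/9; data precision n/σ² = 3/4 = 0.75.
θ̂ = ((1/9)·12 + 0.75·(299/30)) / (1/9 + 0.75) = (1057/120)/(31/36) = 3171/310 ≈ 10.229.

θ̂_MAP = 10.229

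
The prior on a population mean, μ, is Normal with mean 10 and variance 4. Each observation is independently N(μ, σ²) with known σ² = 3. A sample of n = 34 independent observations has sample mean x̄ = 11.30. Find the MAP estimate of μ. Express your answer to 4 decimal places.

n = 34, x̄ = 11.30.
For a Normal prior and Normal likelihood with known variance, the posterior is Normal; its mode equals its mean, the precision-weighted average.
Prior precision 1/σ₀² = 1/4 = 0.25; data precision n/σ² = 34/3.
μ̂ = (0.25·10 + (34/3)·11.3) / (0.25 + 34/3) = (3917/30)/(139/12) = 7834/695 ≈ 11.2719.

μ̂_MAP = 11.2719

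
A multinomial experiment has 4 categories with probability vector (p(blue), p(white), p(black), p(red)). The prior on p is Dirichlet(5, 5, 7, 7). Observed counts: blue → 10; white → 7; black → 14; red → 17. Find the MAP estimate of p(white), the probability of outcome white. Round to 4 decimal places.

The posterior is Dirichlet(αᵢ + nᵢ) = Dirichlet(15, 12, 21, 24).
For a Dirichlet(a₁,…,a_K) with all aᵢ > 1, the mode has j-th component (aⱼ − 1)/(Σaᵢ − K).
Here Σaᵢ = 72 and K = 4, so p(white) = (12 − 1)/(72 − 4) = 11/68 ≈ 0.1618.

MAP estimate of p(white) = 0.1618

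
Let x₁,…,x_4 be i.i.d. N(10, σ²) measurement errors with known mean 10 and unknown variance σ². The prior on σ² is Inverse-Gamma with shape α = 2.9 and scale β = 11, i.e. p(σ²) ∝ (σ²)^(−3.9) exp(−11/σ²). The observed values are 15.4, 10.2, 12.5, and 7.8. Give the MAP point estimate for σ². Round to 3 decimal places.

Sum of squared deviations about the known mean: SS = (15.4−10)² + (10.2−10)² + (12.5−10)² + (7.8−10)² = 40.29.
The Normal likelihood contributes (σ²)^(−n/2) exp(−SS/(2σ²)), so the posterior is Inverse-Gamma(α + n/2, β + SS/2) = Inverse-Gamma(4.9, 31.145).
The mode of Inverse-Gamma(a, b) is b/(a+1) = 31.145/5.9 ≈ 5.279.

σ̂²_MAP = 5.279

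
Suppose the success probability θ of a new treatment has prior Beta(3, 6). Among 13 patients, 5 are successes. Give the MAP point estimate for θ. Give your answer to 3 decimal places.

θ̂_MAP = 0.350

Prior: Beta(3, 6).
Data: 5 successes in 13 trials. The binomial likelihood contributes θ^5(1−θ)^8, so the posterior is Beta(3+5, 6+8) = Beta(8, 14).
For Beta(a, b) with a, b > 1 the mode is (a−1)/(a+b−2) = 7/20 ≈ 0.350.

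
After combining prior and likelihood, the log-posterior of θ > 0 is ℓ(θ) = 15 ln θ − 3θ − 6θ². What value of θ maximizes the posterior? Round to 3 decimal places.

ℓ'(θ) = 15/θ − 3 − 12θ. Setting this to zero and multiplying by θ: 12θ² + 3θ − 15 = 0.
θ = (−3 + √(3² + 4·12·15)) / (2·12) = (−3 + √729) / 24 = (−3 + 27)/24 = 1.
ℓ''(θ) = −15/θ² − 12 < 0, confirming a maximum.

θ̂_MAP = 1.000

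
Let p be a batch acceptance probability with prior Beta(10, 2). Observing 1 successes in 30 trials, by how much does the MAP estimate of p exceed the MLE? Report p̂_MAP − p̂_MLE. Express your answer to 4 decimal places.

Posterior is Beta(11, 31); MAP = (11−1)/(42−2) = 10/40 ≈ 0.25000.
MLE ignores the prior: p̂_MLE = k/n = 1/30 ≈ 0.03333.
Difference = 10/40 − 1/30 = 13/60 ≈ 0.2167.

MAP − MLE = 0.2167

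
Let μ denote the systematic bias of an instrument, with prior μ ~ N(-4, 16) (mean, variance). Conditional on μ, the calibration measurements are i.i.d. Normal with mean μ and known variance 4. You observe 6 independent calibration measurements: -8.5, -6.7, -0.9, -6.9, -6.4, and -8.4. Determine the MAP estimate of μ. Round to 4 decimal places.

μ̂_MAP = -6.2080

n = 6; x̄ = ((-8.5) + (-6.7) + (-0.9) + (-6.9) + (-6.4) + (-8.4))/6 = -37.8/6 = -6.3.
For a Normal prior and Normal likelihood with known variance, the posterior is Normal; its mode equals its mean, the precision-weighted average.
Prior precision 1/σ₀² = 1/16 = 0.0625; data precision n/σ² = 6/4 = 1.5.
μ̂ = (0.0625·(-4) + 1.5·(-6.3)) / (0.0625 + 1.5) = (-9.7)/1.5625 = -6.2080.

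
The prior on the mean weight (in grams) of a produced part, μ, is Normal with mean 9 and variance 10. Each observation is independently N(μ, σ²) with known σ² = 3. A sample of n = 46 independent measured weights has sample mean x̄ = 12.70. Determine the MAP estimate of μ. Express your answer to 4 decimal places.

n = 46, x̄ = 12.70.
For a Normal prior and Normal likelihood with known variance, the posterior is Normal; its mode equals its mean, the precision-weighted average.
Prior precision 1/σ₀² = 1/10 = 0.1; data precision n/σ² = 46/3.
μ̂ = (0.1·9 + (46/3)·12.7) / (0.1 + 46/3) = (5869/30)/(463/30) = 5869/463 ≈ 12.6760.

μ̂_MAP = 12.6760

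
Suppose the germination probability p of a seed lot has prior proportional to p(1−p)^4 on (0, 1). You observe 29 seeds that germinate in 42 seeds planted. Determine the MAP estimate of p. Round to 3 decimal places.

The prior density ∝ p(1−p)^4 is the kernel of Beta(2, 5).
Data: 29 successes in 42 trials. The binomial likelihood contributes p^29(1−p)^13, so the posterior is Beta(2+29, 5+13) = Beta(31, 18).
For Beta(a, b) with a, b > 1 the mode is (a−1)/(a+b−2) = 30/47 ≈ 0.638.

p̂_MAP = 0.638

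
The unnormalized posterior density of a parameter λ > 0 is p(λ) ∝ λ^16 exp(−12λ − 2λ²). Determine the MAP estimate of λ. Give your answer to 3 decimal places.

λ̂_MAP = 1.000

ℓ'(λ) = 16/λ − 12 − 4λ. Setting this to zero and multiplying by λ: 4λ² + 12λ − 16 = 0.
λ = (−12 + √(12² + 4·4·16)) / (2·4) = (−12 + √400) / 8 = (−12 + 20)/8 = 1.
ℓ''(λ) = −16/λ² − 4 < 0, confirming a maximum.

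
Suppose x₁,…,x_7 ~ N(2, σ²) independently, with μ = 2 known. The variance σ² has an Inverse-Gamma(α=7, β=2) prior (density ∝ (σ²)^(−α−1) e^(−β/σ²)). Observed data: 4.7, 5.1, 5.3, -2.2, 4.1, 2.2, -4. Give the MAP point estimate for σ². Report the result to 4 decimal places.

Sum of squared deviations about the known mean: SS = (4.7−2)² + (5.1−2)² + (5.3−2)² + (-2.2−2)² + (4.1−2)² + (2.2−2)² + (-4−2)² = 85.88.
The Normal likelihood contributes (σ²)^(−n/2) exp(−SS/(2σ²)), so the posterior is Inverse-Gamma(α + n/2, β + SS/2) = Inverse-Gamma(10.5, 44.94).
The mode of Inverse-Gamma(a, b) is b/(a+1) = 44.94/11.5 ≈ 3.9078.

σ̂²_MAP = 3.9078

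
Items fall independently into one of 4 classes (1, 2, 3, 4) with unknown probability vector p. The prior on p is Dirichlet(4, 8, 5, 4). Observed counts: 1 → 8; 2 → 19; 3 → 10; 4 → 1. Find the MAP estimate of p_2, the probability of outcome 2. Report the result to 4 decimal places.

The posterior is Dirichlet(αᵢ + nᵢ) = Dirichlet(12, 27, 15, 5).
For a Dirichlet(a₁,…,a_K) with all aᵢ > 1, the mode has j-th component (aⱼ − 1)/(Σaᵢ − K).
Here Σaᵢ = 59 and K = 4, so p_2 = (27 − 1)/(59 − 4) = 26/55 ≈ 0.4727.

MAP estimate: 0.4727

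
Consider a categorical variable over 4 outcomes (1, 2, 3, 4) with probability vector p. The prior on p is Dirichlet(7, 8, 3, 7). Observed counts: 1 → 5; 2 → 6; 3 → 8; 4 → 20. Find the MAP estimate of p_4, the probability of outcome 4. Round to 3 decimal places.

MAP estimate: 0.433

The posterior is Dirichlet(αᵢ + nᵢ) = Dirichlet(12, 14, 11, 27).
For a Dirichlet(a₁,…,a_K) with all aᵢ > 1, the mode has j-th component (aⱼ − 1)/(Σaᵢ − K).
Here Σaᵢ = 64 and K = 4, so p_4 = (27 − 1)/(64 − 4) = 26/60 ≈ 0.433.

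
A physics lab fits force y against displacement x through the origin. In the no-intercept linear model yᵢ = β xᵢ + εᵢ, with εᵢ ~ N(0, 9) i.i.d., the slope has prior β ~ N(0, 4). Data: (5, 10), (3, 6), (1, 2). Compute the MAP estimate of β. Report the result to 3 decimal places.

β̂_MAP = 1.879

log p(β | y) = −Σ(yᵢ − βxᵢ)²/(2·9) − β²/(2·4) + const.
Setting the derivative to zero: Σxᵢ(yᵢ − βxᵢ)/9 − β/4 = 0, so β = Σxᵢyᵢ / (Σxᵢ² + σ²/τ²).
Σxᵢyᵢ = 5·10 + 3·6 + 1·2 = 70; Σxᵢ² = 35; σ²/τ² = 2.25.
β̂_MAP = 70 / (35 + 2.25) = 70/37.25 ≈ 1.879.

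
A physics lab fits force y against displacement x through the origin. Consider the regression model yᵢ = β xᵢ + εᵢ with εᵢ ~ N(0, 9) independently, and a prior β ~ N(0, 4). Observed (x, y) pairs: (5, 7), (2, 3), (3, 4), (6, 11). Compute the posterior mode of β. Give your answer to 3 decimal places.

β̂_MAP = 1.561

log p(β | y) = −Σ(yᵢ − βxᵢ)²/(2·9) − β²/(2·4) + const.
Setting the derivative to zero: Σxᵢ(yᵢ − βxᵢ)/9 − β/4 = 0, so β = Σxᵢyᵢ / (Σxᵢ² + σ²/τ²).
Σxᵢyᵢ = 5·7 + 2·3 + 3·4 + 6·11 = 119; Σxᵢ² = 74; σ²/τ² = 2.25.
β̂_MAP = 119 / (74 + 2.25) = 119/76.25 ≈ 1.561.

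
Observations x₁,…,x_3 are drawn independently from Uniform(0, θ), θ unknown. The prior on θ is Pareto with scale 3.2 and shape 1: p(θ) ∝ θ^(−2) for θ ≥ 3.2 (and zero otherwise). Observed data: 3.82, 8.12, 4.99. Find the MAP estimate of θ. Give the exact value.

θ̂_MAP = 8.12

The Uniform(0, θ) likelihood is θ^(−n) for θ ≥ max(xᵢ), zero otherwise. Here max(xᵢ) = 8.12.
Posterior ∝ θ^(−2) · θ^(−3) = θ^(−5) on θ ≥ max(3.2, 8.12) = 8.12.
This density is strictly decreasing in θ, so the posterior mode lies at the lower boundary of the support.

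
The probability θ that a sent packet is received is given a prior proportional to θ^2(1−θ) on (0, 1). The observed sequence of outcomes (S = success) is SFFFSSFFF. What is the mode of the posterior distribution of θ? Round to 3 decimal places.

The prior density ∝ θ^2(1−θ)^1 is the kernel of Beta(3, 2).
Data: 3 successes in 9 trials (from the sequence). The binomial likelihood contributes θ^3(1−θ)^6, so the posterior is Beta(3+3, 2+6) = Beta(6, 8).
For Beta(a, b) with a, b > 1 the mode is (a−1)/(a+b−2) = 5/12 ≈ 0.417.

θ̂_MAP = 0.417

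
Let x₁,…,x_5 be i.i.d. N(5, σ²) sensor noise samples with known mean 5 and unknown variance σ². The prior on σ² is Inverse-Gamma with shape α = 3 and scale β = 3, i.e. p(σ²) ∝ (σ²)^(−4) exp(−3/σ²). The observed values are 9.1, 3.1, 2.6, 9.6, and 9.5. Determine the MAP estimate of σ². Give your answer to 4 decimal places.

σ̂²_MAP = 5.6608

Sum of squared deviations about the known mean: SS = (9.1−5)² + (3.1−5)² + (2.6−5)² + (9.6−5)² + (9.5−5)² = 67.59.
The Normal likelihood contributes (σ²)^(−n/2) exp(−SS/(2σ²)), so the posterior is Inverse-Gamma(α + n/2, β + SS/2) = Inverse-Gamma(5.5, 36.795).
The mode of Inverse-Gamma(a, b) is b/(a+1) = 36.795/6.5 ≈ 5.6608.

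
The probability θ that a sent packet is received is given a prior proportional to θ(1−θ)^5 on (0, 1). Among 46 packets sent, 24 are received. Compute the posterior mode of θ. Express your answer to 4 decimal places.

θ̂_MAP = 0.4808

The prior density ∝ θ(1−θ)^5 is the kernel of Beta(2, 6).
Data: 24 successes in 46 trials. The binomial likelihood contributes θ^24(1−θ)^22, so the posterior is Beta(2+24, 6+22) = Beta(26, 28).
For Beta(a, b) with a, b > 1 the mode is (a−1)/(a+b−2) = 25/52 ≈ 0.4808.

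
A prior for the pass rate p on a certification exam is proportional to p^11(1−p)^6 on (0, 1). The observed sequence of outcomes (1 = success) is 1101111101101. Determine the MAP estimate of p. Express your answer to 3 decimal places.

p̂_MAP = 0.700

The prior density ∝ p^11(1−p)^6 is the kernel of Beta(12, 7).
Data: 10 successes in 13 trials (from the sequence). The binomial likelihood contributes p^10(1−p)^3, so the posterior is Beta(12+10, 7+3) = Beta(22, 10).
For Beta(a, b) with a, b > 1 the mode is (a−1)/(a+b−2) = 21/30 ≈ 0.700.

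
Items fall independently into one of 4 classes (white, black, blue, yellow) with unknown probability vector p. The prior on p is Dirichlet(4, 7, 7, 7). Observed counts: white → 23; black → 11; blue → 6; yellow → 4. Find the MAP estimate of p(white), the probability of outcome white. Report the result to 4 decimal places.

MAP estimate of p(white) = 0.4000

The posterior is Dirichlet(αᵢ + nᵢ) = Dirichlet(27, 18, 13, 11).
For a Dirichlet(a₁,…,a_K) with all aᵢ > 1, the mode has j-th component (aⱼ − 1)/(Σaᵢ − K).
Here Σaᵢ = 69 and K = 4, so p(white) = (27 − 1)/(69 − 4) = 26/65 ≈ 0.4000.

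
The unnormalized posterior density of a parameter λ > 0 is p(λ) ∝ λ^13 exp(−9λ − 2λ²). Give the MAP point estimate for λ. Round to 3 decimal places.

λ̂_MAP = 1.000

ℓ'(λ) = 13/λ − 9 − 4λ. Setting this to zero and multiplying by λ: 4λ² + 9λ − 13 = 0.
λ = (−9 + √(9² + 4·4·13)) / (2·4) = (−9 + √289) / 8 = (−9 + 17)/8 = 1.
ℓ''(λ) = −13/λ² − 4 < 0, confirming a maximum.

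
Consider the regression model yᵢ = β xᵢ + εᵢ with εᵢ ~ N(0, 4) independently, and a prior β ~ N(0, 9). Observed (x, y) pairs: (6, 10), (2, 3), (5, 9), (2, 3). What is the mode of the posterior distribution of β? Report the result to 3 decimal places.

log p(β | y) = −Σ(yᵢ − βxᵢ)²/(2·4) − β²/(2·9) + const.
Setting the derivative to zero: Σxᵢ(yᵢ − βxᵢ)/4 − β/9 = 0, so β = Σxᵢyᵢ / (Σxᵢ² + σ²/τ²).
Σxᵢyᵢ = 6·10 + 2·3 + 5·9 + 2·3 = 117; Σxᵢ² = 69; σ²/τ² = 4/9.
β̂_MAP = 117 / (69 + 4/9) = 117/(625/9) = 1053/625 ≈ 1.685.

β̂_MAP = 1.685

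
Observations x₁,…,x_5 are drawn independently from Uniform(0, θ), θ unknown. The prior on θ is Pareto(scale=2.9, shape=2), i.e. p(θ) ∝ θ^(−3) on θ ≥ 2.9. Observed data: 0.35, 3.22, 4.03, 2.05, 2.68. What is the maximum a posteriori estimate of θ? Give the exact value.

θ̂_MAP = 4.03

The Uniform(0, θ) likelihood is θ^(−n) for θ ≥ max(xᵢ), zero otherwise. Here max(xᵢ) = 4.03.
Posterior ∝ θ^(−3) · θ^(−5) = θ^(−8) on θ ≥ max(2.9, 4.03) = 4.03.
This density is strictly decreasing in θ, so the posterior mode lies at the lower boundary of the support.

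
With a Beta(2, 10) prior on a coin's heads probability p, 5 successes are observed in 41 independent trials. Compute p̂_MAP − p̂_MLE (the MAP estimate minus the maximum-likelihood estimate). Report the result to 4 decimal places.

Posterior is Beta(7, 46); MAP = (7−1)/(53−2) = 6/51 ≈ 0.11765.
MLE ignores the prior: p̂_MLE = k/n = 5/41 ≈ 0.12195.
Difference = 6/51 − 5/41 = -3/697 ≈ -0.0043.

MAP − MLE = -0.0043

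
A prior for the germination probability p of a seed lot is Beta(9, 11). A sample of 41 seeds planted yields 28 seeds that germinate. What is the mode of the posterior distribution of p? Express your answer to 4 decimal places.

p̂_MAP = 0.6102

Prior: Beta(9, 11).
Data: 28 successes in 41 trials. The binomial likelihood contributes p^28(1−p)^13, so the posterior is Beta(9+28, 11+13) = Beta(37, 24).
For Beta(a, b) with a, b > 1 the mode is (a−1)/(a+b−2) = 36/59 ≈ 0.6102.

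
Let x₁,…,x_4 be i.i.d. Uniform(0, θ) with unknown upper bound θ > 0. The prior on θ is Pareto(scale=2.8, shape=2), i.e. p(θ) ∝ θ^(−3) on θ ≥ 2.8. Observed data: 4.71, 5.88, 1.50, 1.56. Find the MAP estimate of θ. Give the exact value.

θ̂_MAP = 5.88

The Uniform(0, θ) likelihood is θ^(−n) for θ ≥ max(xᵢ), zero otherwise. Here max(xᵢ) = 5.88.
Posterior ∝ θ^(−3) · θ^(−4) = θ^(−7) on θ ≥ max(2.8, 5.88) = 5.88.
This density is strictly decreasing in θ, so the posterior mode lies at the lower boundary of the support.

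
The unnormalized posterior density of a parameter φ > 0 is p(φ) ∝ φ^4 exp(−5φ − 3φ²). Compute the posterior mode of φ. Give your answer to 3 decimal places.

φ̂_MAP = 0.500

ℓ'(φ) = 4/φ − 5 − 6φ. Setting this to zero and multiplying by φ: 6φ² + 5φ − 4 = 0.
φ = (−5 + √(5² + 4·6·4)) / (2·6) = (−5 + √121) / 12 = (−5 + 11)/12 = 1/2.
ℓ''(φ) = −4/φ² − 6 < 0, confirming a maximum.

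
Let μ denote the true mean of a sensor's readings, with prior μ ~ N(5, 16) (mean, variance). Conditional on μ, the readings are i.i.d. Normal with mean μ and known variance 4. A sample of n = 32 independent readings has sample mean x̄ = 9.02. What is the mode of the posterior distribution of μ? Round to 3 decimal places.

n = 32, x̄ = 9.02.
For a Normal prior and Normal likelihood with known variance, the posterior is Normal; its mode equals its mean, the precision-weighted average.
Prior precision 1/σ₀² = 1/16 = 0.0625; data precision n/σ² = 32/4 = 8.
μ̂ = (0.0625·5 + 8·9.02) / (0.0625 + 8) = 72.4725/8.0625 = 9663/1075 ≈ 8.989.

μ̂_MAP = 8.989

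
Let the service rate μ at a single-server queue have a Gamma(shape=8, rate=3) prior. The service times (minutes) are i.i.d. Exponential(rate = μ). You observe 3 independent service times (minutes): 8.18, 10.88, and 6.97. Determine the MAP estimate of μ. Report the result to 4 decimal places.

μ̂_MAP = 0.3445

The Exponential(rate=μ) likelihood is ∝ μ^n e^(−μΣtᵢ). Here n = 3 and Σtᵢ = 8.18 + 10.88 + 6.97 = 26.03.
Posterior ∝ μ^7e^(−3μ) · μ^3e^(−26.03μ) = μ^10e^(−29.03μ), i.e. Gamma(11, 29.03).
Mode = (a−1)/b = 10/29.03 ≈ 0.3445.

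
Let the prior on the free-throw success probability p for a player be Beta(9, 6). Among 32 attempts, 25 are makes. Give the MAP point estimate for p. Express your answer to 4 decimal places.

Prior: Beta(9, 6).
Data: 25 successes in 32 trials. The binomial likelihood contributes p^25(1−p)^7, so the posterior is Beta(9+25, 6+7) = Beta(34, 13).
For Beta(a, b) with a, b > 1 the mode is (a−1)/(a+b−2) = 33/45 ≈ 0.7333.

p̂_MAP = 0.7333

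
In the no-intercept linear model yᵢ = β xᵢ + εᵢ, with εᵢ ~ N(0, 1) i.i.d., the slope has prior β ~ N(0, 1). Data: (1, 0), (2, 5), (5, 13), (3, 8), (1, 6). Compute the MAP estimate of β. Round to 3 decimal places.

log p(β | y) = −Σ(yᵢ − βxᵢ)²/(2·1) − β²/(2·1) + const.
Setting the derivative to zero: Σxᵢ(yᵢ − βxᵢ)/1 − β/1 = 0, so β = Σxᵢyᵢ / (Σxᵢ² + σ²/τ²).
Σxᵢyᵢ = 1·0 + 2·5 + 5·13 + 3·8 + 1·6 = 105; Σxᵢ² = 40; σ²/τ² = 1.
β̂_MAP = 105 / (40 + 1) = 105/41 ≈ 2.561.

β̂_MAP = 2.561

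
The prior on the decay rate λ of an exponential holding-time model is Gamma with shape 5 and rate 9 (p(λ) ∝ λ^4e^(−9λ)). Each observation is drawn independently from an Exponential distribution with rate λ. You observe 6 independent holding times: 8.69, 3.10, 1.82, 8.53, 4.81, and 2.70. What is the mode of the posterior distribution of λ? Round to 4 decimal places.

The Exponential(rate=λ) likelihood is ∝ λ^n e^(−λΣtᵢ). Here n = 6 and Σtᵢ = 8.69 + 3.10 + 1.82 + 8.53 + 4.81 + 2.70 = 29.65.
Posterior ∝ λ^4e^(−9λ) · λ^6e^(−29.65λ) = λ^10e^(−38.65λ), i.e. Gamma(11, 38.65).
Mode = (a−1)/b = 10/38.65 ≈ 0.2587.

λ̂_MAP = 0.2587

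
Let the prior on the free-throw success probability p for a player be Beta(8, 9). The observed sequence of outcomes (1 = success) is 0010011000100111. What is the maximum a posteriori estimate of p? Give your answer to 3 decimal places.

Prior: Beta(8, 9).
Data: 7 successes in 16 trials (from the sequence). The binomial likelihood contributes p^7(1−p)^9, so the posterior is Beta(8+7, 9+9) = Beta(15, 18).
For Beta(a, b) with a, b > 1 the mode is (a−1)/(a+b−2) = 14/31 ≈ 0.452.

p̂_MAP = 0.452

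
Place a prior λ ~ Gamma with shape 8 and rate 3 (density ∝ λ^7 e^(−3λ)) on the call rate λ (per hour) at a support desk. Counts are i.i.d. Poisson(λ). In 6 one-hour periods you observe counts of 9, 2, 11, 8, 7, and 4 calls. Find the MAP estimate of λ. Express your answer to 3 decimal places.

Σxᵢ = 9+2+11+8+7+4 = 41, with n = 6.
Posterior ∝ λ^7e^(−3λ) · λ^41e^(−6λ) = λ^48e^(−9λ), i.e. Gamma(shape=49, rate=9).
The mode of a Gamma(a, b) with a ≥ 1 (shape–rate) is (a−1)/b = 48/9 ≈ 5.333.

λ̂_MAP = 5.333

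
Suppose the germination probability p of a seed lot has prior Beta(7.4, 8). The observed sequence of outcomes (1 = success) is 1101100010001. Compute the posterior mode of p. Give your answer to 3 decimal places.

p̂_MAP = 0.470

Prior: Beta(7.4, 8).
Data: 6 successes in 13 trials (from the sequence). The binomial likelihood contributes p^6(1−p)^7, so the posterior is Beta(7.4+6, 8+7) = Beta(13.4, 15).
For Beta(a, b) with a, b > 1 the mode is (a−1)/(a+b−2) = 12.4/26.4 ≈ 0.470.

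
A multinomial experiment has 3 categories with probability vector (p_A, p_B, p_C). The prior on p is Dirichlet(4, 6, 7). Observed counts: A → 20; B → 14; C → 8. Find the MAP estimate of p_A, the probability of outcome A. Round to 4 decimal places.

MAP estimate of p_A = 0.4107

The posterior is Dirichlet(αᵢ + nᵢ) = Dirichlet(24, 20, 15).
For a Dirichlet(a₁,…,a_K) with all aᵢ > 1, the mode has j-th component (aⱼ − 1)/(Σaᵢ − K).
Here Σaᵢ = 59 and K = 3, so p_A = (24 − 1)/(59 − 3) = 23/56 ≈ 0.4107.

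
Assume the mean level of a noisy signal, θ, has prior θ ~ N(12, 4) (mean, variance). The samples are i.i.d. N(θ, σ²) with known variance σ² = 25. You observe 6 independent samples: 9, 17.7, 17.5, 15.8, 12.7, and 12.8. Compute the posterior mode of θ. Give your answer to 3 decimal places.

n = 6; x̄ = (9 + 17.7 + 17.5 + 15.8 + 12.7 + 12.8)/6 = 85.5/6 = 14.25.
For a Normal prior and Normal likelihood with known variance, the posterior is Normal; its mode equals its mean, the precision-weighted average.
Prior precision 1/σ₀² = 1/4 = 0.25; data precision n/σ² = 6/25 = 0.24.
θ̂ = (0.25·12 + 0.24·14.25) / (0.25 + 0.24) = 6.42/0.49 = 642/49 ≈ 13.102.

θ̂_MAP = 13.102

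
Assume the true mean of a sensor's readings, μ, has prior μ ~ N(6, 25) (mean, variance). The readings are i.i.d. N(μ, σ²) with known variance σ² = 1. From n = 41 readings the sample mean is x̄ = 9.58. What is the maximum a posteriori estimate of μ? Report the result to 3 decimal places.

n = 41, x̄ = 9.58.
For a Normal prior and Normal likelihood with known variance, the posterior is Normal; its mode equals its mean, the precision-weighted average.
Prior precision 1/σ₀² = 1/25 = 0.04; data precision n/σ² = 41/1 = 41.
μ̂ = (0.04·6 + 41·9.58) / (0.04 + 41) = 393.02/41.04 = 19651/2052 ≈ 9.577.

μ̂_MAP = 9.577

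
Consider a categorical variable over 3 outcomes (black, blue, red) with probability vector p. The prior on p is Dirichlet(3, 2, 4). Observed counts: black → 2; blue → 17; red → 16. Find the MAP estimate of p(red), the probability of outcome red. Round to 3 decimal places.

The posterior is Dirichlet(αᵢ + nᵢ) = Dirichlet(5, 19, 20).
For a Dirichlet(a₁,…,a_K) with all aᵢ > 1, the mode has j-th component (aⱼ − 1)/(Σaᵢ − K).
Here Σaᵢ = 44 and K = 3, so p(red) = (20 − 1)/(44 − 3) = 19/41 ≈ 0.463.

MAP estimate of p(red) = 0.463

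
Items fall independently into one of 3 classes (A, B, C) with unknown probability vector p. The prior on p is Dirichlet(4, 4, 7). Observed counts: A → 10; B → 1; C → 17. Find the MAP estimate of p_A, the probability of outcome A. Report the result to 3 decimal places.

The posterior is Dirichlet(αᵢ + nᵢ) = Dirichlet(14, 5, 24).
For a Dirichlet(a₁,…,a_K) with all aᵢ > 1, the mode has j-th component (aⱼ − 1)/(Σaᵢ − K).
Here Σaᵢ = 43 and K = 3, so p_A = (14 − 1)/(43 − 3) = 13/40 ≈ 0.325.

MAP estimate of p_A = 0.325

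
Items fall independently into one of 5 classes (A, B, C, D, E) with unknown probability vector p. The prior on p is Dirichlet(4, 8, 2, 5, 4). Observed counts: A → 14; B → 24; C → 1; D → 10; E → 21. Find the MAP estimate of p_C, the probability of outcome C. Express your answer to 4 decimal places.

The posterior is Dirichlet(αᵢ + nᵢ) = Dirichlet(18, 32, 3, 15, 25).
For a Dirichlet(a₁,…,a_K) with all aᵢ > 1, the mode has j-th component (aⱼ − 1)/(Σaᵢ − K).
Here Σaᵢ = 93 and K = 5, so p_C = (3 − 1)/(93 − 5) = 2/88 ≈ 0.0227.

MAP estimate of p_C = 0.0227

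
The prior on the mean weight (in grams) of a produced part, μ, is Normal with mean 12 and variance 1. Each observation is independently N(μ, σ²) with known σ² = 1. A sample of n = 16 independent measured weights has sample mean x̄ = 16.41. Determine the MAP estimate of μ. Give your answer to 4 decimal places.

μ̂_MAP = 16.1506

n = 16, x̄ = 16.41.
For a Normal prior and Normal likelihood with known variance, the posterior is Normal; its mode equals its mean, the precision-weighted average.
Prior precision 1/σ₀² = 1/1 = 1; data precision n/σ² = 16/1 = 16.
μ̂ = (1·12 + 16·16.41) / (1 + 16) = 274.56/17 = 6864/425 ≈ 16.1506.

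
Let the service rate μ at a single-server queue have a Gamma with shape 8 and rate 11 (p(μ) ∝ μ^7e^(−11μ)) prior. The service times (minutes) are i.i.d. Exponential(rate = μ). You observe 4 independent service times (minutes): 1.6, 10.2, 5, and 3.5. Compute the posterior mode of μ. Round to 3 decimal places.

μ̂_MAP = 0.351

The Exponential(rate=μ) likelihood is ∝ μ^n e^(−μΣtᵢ). Here n = 4 and Σtᵢ = 1.6 + 10.2 + 5 + 3.5 = 20.3.
Posterior ∝ μ^7e^(−11μ) · μ^4e^(−20.3μ) = μ^11e^(−31.3μ), i.e. Gamma(12, 31.3).
Mode = (a−1)/b = 11/31.3 ≈ 0.351.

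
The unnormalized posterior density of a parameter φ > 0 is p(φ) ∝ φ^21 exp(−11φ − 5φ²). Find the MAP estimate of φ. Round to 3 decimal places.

ℓ'(φ) = 21/φ − 11 − 10φ. Setting this to zero and multiplying by φ: 10φ² + 11φ − 21 = 0.
φ = (−11 + √(11² + 4·10·21)) / (2·10) = (−11 + √961) / 20 = (−11 + 31)/20 = 1.
ℓ''(φ) = −21/φ² − 10 < 0, confirming a maximum.

φ̂_MAP = 1.000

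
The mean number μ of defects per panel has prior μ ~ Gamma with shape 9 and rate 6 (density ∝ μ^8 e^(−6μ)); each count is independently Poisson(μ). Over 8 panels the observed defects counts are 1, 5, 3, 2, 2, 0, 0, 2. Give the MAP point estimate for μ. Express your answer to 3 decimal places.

μ̂_MAP = 1.643

Σxᵢ = 1+5+3+2+2+0+0+2 = 15, with n = 8.
Posterior ∝ μ^8e^(−6μ) · μ^15e^(−8μ) = μ^23e^(−14μ), i.e. Gamma(shape=24, rate=14).
The mode of a Gamma(a, b) with a ≥ 1 (shape–rate) is (a−1)/b = 23/14 ≈ 1.643.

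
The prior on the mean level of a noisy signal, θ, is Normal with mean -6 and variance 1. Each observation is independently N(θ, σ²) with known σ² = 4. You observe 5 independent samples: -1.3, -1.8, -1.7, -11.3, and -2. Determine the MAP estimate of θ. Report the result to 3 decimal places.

θ̂_MAP = -4.678

n = 5; x̄ = ((-1.3) + (-1.8) + (-1.7) + (-11.3) + (-2))/5 = -18.1/5 = -3.62.
For a Normal prior and Normal likelihood with known variance, the posterior is Normal; its mode equals its mean, the precision-weighted average.
Prior precision 1/σ₀² = 1/1 = 1; data precision n/σ² = 5/4 = 1.25.
θ̂ = (1·(-6) + 1.25·(-3.62)) / (1 + 1.25) = (-10.525)/2.25 = -421/90 ≈ -4.678.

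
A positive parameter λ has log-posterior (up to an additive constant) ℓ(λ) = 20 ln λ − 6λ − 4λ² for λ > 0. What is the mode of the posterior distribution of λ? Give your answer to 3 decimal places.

λ̂_MAP = 1.250

ℓ'(λ) = 20/λ − 6 − 8λ. Setting this to zero and multiplying by λ: 8λ² + 6λ − 20 = 0.
λ = (−6 + √(6² + 4·8·20)) / (2·8) = (−6 + √676) / 16 = (−6 + 26)/16 = 5/4.
ℓ''(λ) = −20/λ² − 8 < 0, confirming a maximum.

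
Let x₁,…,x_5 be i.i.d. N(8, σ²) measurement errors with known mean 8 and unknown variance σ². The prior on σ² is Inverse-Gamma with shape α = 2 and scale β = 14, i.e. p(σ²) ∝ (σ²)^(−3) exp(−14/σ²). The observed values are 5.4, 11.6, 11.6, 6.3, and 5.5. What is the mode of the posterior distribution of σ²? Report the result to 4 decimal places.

σ̂²_MAP = 6.3473

Sum of squared deviations about the known mean: SS = (5.4−8)² + (11.6−8)² + (11.6−8)² + (6.3−8)² + (5.5−8)² = 41.82.
The Normal likelihood contributes (σ²)^(−n/2) exp(−SS/(2σ²)), so the posterior is Inverse-Gamma(α + n/2, β + SS/2) = Inverse-Gamma(4.5, 34.91).
The mode of Inverse-Gamma(a, b) is b/(a+1) = 34.91/5.5 ≈ 6.3473.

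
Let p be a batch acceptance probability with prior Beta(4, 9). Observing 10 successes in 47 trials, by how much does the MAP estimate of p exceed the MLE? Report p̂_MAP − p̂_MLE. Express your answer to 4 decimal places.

MAP − MLE = 0.0114

Posterior is Beta(14, 46); MAP = (14−1)/(60−2) = 13/58 ≈ 0.22414.
MLE ignores the prior: p̂_MLE = k/n = 10/47 ≈ 0.21277.
Difference = 13/58 − 10/47 = 31/2726 ≈ 0.0114.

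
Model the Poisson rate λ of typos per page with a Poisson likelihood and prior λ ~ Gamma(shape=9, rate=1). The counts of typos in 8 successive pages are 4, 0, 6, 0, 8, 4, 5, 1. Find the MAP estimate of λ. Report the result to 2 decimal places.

Σxᵢ = 4+0+6+0+8+4+5+1 = 28, with n = 8.
Posterior ∝ λ^8e^(−1λ) · λ^28e^(−8λ) = λ^36e^(−9λ), i.e. Gamma(shape=37, rate=9).
The mode of a Gamma(a, b) with a ≥ 1 (shape–rate) is (a−1)/b = 36/9 ≈ 4.00.

λ̂_MAP = 4.00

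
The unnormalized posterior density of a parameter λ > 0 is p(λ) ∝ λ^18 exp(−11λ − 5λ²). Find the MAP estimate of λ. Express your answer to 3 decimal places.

λ̂_MAP = 0.900

ℓ'(λ) = 18/λ − 11 − 10λ. Setting this to zero and multiplying by λ: 10λ² + 11λ − 18 = 0.
λ = (−11 + √(11² + 4·10·18)) / (2·10) = (−11 + √841) / 20 = (−11 + 29)/20 = 9/10.
ℓ''(λ) = −18/λ² − 10 < 0, confirming a maximum.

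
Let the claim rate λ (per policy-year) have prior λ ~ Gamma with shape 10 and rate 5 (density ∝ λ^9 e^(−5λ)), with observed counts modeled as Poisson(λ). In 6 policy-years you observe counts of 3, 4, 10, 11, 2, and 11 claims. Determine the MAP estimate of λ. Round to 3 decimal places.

λ̂_MAP = 4.545

Σxᵢ = 3+4+10+11+2+11 = 41, with n = 6.
Posterior ∝ λ^9e^(−5λ) · λ^41e^(−6λ) = λ^50e^(−11λ), i.e. Gamma(shape=51, rate=11).
The mode of a Gamma(a, b) with a ≥ 1 (shape–rate) is (a−1)/b = 50/11 ≈ 4.545.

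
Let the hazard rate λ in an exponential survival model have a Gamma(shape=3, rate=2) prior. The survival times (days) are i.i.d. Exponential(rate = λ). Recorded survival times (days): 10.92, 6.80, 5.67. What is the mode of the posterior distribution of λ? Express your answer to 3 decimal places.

λ̂_MAP = 0.197

The Exponential(rate=λ) likelihood is ∝ λ^n e^(−λΣtᵢ). Here n = 3 and Σtᵢ = 10.92 + 6.80 + 5.67 = 23.39.
Posterior ∝ λ^2e^(−2λ) · λ^3e^(−23.39λ) = λ^5e^(−25.39λ), i.e. Gamma(6, 25.39).
Mode = (a−1)/b = 5/25.39 ≈ 0.197.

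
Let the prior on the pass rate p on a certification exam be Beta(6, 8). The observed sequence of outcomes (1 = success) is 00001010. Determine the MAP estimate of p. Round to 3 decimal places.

Prior: Beta(6, 8).
Data: 2 successes in 8 trials (from the sequence). The binomial likelihood contributes p^2(1−p)^6, so the posterior is Beta(6+2, 8+6) = Beta(8, 14).
For Beta(a, b) with a, b > 1 the mode is (a−1)/(a+b−2) = 7/20 ≈ 0.350.

p̂_MAP = 0.350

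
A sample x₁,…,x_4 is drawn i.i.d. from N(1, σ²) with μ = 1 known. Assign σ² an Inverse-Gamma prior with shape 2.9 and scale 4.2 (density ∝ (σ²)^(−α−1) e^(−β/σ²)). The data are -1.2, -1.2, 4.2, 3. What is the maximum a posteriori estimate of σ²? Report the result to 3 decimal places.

Sum of squared deviations about the known mean: SS = (-1.2−1)² + (-1.2−1)² + (4.2−1)² + (3−1)² = 23.92.
The Normal likelihood contributes (σ²)^(−n/2) exp(−SS/(2σ²)), so the posterior is Inverse-Gamma(α + n/2, β + SS/2) = Inverse-Gamma(4.9, 16.16).
The mode of Inverse-Gamma(a, b) is b/(a+1) = 16.16/5.9 ≈ 2.739.

σ̂²_MAP = 2.739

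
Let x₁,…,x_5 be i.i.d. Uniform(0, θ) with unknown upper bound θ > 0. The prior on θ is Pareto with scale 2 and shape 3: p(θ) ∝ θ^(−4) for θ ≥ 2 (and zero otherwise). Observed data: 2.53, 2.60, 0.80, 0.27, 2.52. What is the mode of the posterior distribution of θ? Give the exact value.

θ̂_MAP = 2.60

The Uniform(0, θ) likelihood is θ^(−n) for θ ≥ max(xᵢ), zero otherwise. Here max(xᵢ) = 2.60.
Posterior ∝ θ^(−4) · θ^(−5) = θ^(−9) on θ ≥ max(2, 2.60) = 2.60.
This density is strictly decreasing in θ, so the posterior mode lies at the lower boundary of the support.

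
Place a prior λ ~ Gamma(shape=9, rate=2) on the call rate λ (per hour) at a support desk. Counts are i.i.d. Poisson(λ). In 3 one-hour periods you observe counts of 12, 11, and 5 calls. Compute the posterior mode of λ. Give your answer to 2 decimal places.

λ̂_MAP = 7.20

Σxᵢ = 12+11+5 = 28, with n = 3.
Posterior ∝ λ^8e^(−2λ) · λ^28e^(−3λ) = λ^36e^(−5λ), i.e. Gamma(shape=37, rate=5).
The mode of a Gamma(a, b) with a ≥ 1 (shape–rate) is (a−1)/b = 36/5 ≈ 7.20.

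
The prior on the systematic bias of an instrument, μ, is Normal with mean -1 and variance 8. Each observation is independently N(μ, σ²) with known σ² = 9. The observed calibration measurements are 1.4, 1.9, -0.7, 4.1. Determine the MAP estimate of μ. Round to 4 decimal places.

n = 4; x̄ = (1.4 + 1.9 + (-0.7) + 4.1)/4 = 6.7/4 = 1.675.
For a Normal prior and Normal likelihood with known variance, the posterior is Normal; its mode equals its mean, the precision-weighted average.
Prior precision 1/σ₀² = 1/8 = 0.125; data precision n/σ² = 4/9.
μ̂ = (0.125·(-1) + (4/9)·1.675) / (0.125 + 4/9) = (223/360)/(41/72) = 223/205 ≈ 1.0878.

μ̂_MAP = 1.0878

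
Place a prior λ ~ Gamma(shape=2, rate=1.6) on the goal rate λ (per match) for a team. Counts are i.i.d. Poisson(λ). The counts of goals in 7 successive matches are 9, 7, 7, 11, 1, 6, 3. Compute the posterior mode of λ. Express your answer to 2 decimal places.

λ̂_MAP = 5.23

Σxᵢ = 9+7+7+11+1+6+3 = 44, with n = 7.
Posterior ∝ λe^(−1.6λ) · λ^44e^(−7λ) = λ^45e^(−8.6λ), i.e. Gamma(shape=46, rate=8.6).
The mode of a Gamma(a, b) with a ≥ 1 (shape–rate) is (a−1)/b = 45/8.6 ≈ 5.23.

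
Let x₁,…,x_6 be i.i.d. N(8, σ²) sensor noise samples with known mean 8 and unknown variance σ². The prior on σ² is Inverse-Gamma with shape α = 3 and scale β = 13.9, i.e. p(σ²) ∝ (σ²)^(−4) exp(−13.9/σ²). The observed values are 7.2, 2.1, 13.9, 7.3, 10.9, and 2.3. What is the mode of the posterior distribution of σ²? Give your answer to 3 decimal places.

Sum of squared deviations about the known mean: SS = (7.2−8)² + (2.1−8)² + (13.9−8)² + (7.3−8)² + (10.9−8)² + (2.3−8)² = 111.65.
The Normal likelihood contributes (σ²)^(−n/2) exp(−SS/(2σ²)), so the posterior is Inverse-Gamma(α + n/2, β + SS/2) = Inverse-Gamma(6, 69.725).
The mode of Inverse-Gamma(a, b) is b/(a+1) = 69.725/7 ≈ 9.961.

σ̂²_MAP = 9.961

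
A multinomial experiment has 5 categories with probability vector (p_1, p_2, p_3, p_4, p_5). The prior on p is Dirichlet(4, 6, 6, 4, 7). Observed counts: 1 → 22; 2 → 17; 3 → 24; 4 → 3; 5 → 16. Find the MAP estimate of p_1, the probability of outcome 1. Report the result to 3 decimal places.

The posterior is Dirichlet(αᵢ + nᵢ) = Dirichlet(26, 23, 30, 7, 23).
For a Dirichlet(a₁,…,a_K) with all aᵢ > 1, the mode has j-th component (aⱼ − 1)/(Σaᵢ − K).
Here Σaᵢ = 109 and K = 5, so p_1 = (26 − 1)/(109 − 5) = 25/104 ≈ 0.240.

MAP estimate: 0.240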